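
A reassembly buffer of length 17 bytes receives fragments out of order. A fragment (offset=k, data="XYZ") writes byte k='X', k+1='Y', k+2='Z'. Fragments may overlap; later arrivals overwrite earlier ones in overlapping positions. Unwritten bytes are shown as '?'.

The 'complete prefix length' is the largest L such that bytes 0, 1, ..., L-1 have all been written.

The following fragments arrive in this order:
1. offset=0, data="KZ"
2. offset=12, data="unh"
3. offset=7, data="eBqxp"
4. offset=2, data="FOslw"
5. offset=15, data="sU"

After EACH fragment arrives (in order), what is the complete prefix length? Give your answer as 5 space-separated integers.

Answer: 2 2 2 15 17

Derivation:
Fragment 1: offset=0 data="KZ" -> buffer=KZ??????????????? -> prefix_len=2
Fragment 2: offset=12 data="unh" -> buffer=KZ??????????unh?? -> prefix_len=2
Fragment 3: offset=7 data="eBqxp" -> buffer=KZ?????eBqxpunh?? -> prefix_len=2
Fragment 4: offset=2 data="FOslw" -> buffer=KZFOslweBqxpunh?? -> prefix_len=15
Fragment 5: offset=15 data="sU" -> buffer=KZFOslweBqxpunhsU -> prefix_len=17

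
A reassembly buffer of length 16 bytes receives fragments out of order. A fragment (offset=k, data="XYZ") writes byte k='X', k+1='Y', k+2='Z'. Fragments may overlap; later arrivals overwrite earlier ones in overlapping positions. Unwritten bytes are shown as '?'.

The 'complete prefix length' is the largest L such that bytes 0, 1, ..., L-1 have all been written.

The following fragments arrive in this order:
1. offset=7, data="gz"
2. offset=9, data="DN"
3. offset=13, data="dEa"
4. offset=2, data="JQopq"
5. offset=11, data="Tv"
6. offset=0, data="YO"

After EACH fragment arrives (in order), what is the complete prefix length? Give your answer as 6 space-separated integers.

Fragment 1: offset=7 data="gz" -> buffer=???????gz??????? -> prefix_len=0
Fragment 2: offset=9 data="DN" -> buffer=???????gzDN????? -> prefix_len=0
Fragment 3: offset=13 data="dEa" -> buffer=???????gzDN??dEa -> prefix_len=0
Fragment 4: offset=2 data="JQopq" -> buffer=??JQopqgzDN??dEa -> prefix_len=0
Fragment 5: offset=11 data="Tv" -> buffer=??JQopqgzDNTvdEa -> prefix_len=0
Fragment 6: offset=0 data="YO" -> buffer=YOJQopqgzDNTvdEa -> prefix_len=16

Answer: 0 0 0 0 0 16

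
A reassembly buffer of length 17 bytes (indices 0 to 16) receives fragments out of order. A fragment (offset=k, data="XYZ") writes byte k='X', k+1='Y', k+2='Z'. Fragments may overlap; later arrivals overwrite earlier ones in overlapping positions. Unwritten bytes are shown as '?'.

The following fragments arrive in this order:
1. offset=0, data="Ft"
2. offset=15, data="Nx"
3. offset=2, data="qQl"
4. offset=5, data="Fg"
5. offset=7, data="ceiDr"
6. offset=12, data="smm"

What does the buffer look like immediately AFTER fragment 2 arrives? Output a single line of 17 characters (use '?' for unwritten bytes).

Fragment 1: offset=0 data="Ft" -> buffer=Ft???????????????
Fragment 2: offset=15 data="Nx" -> buffer=Ft?????????????Nx

Answer: Ft?????????????Nx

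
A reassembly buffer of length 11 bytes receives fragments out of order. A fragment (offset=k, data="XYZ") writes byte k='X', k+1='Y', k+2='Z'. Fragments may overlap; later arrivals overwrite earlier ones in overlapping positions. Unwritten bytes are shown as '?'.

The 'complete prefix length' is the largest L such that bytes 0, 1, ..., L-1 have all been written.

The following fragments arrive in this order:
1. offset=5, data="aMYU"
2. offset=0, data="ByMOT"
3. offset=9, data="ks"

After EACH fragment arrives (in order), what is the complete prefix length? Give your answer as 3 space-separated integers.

Answer: 0 9 11

Derivation:
Fragment 1: offset=5 data="aMYU" -> buffer=?????aMYU?? -> prefix_len=0
Fragment 2: offset=0 data="ByMOT" -> buffer=ByMOTaMYU?? -> prefix_len=9
Fragment 3: offset=9 data="ks" -> buffer=ByMOTaMYUks -> prefix_len=11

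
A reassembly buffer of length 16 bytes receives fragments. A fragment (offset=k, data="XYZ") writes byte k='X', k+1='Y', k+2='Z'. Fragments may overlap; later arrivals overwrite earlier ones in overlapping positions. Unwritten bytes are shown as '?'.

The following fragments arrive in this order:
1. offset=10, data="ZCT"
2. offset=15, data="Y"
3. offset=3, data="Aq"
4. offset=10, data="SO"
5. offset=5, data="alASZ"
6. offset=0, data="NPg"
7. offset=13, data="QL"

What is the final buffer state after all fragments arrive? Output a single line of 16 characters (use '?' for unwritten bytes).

Fragment 1: offset=10 data="ZCT" -> buffer=??????????ZCT???
Fragment 2: offset=15 data="Y" -> buffer=??????????ZCT??Y
Fragment 3: offset=3 data="Aq" -> buffer=???Aq?????ZCT??Y
Fragment 4: offset=10 data="SO" -> buffer=???Aq?????SOT??Y
Fragment 5: offset=5 data="alASZ" -> buffer=???AqalASZSOT??Y
Fragment 6: offset=0 data="NPg" -> buffer=NPgAqalASZSOT??Y
Fragment 7: offset=13 data="QL" -> buffer=NPgAqalASZSOTQLY

Answer: NPgAqalASZSOTQLY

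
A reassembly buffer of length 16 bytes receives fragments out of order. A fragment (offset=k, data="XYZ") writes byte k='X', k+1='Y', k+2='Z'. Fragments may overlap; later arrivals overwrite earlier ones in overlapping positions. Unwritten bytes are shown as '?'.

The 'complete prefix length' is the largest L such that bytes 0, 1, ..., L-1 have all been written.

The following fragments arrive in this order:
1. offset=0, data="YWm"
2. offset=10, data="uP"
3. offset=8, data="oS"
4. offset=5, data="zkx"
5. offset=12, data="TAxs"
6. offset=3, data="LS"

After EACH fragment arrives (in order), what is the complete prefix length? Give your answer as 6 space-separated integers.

Fragment 1: offset=0 data="YWm" -> buffer=YWm????????????? -> prefix_len=3
Fragment 2: offset=10 data="uP" -> buffer=YWm???????uP???? -> prefix_len=3
Fragment 3: offset=8 data="oS" -> buffer=YWm?????oSuP???? -> prefix_len=3
Fragment 4: offset=5 data="zkx" -> buffer=YWm??zkxoSuP???? -> prefix_len=3
Fragment 5: offset=12 data="TAxs" -> buffer=YWm??zkxoSuPTAxs -> prefix_len=3
Fragment 6: offset=3 data="LS" -> buffer=YWmLSzkxoSuPTAxs -> prefix_len=16

Answer: 3 3 3 3 3 16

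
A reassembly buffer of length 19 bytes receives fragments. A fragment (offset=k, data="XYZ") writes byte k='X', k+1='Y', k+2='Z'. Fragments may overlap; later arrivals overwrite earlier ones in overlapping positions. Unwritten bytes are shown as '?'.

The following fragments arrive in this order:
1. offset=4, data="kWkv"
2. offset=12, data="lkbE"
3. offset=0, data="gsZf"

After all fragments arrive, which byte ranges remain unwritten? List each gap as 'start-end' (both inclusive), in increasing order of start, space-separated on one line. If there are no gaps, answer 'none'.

Answer: 8-11 16-18

Derivation:
Fragment 1: offset=4 len=4
Fragment 2: offset=12 len=4
Fragment 3: offset=0 len=4
Gaps: 8-11 16-18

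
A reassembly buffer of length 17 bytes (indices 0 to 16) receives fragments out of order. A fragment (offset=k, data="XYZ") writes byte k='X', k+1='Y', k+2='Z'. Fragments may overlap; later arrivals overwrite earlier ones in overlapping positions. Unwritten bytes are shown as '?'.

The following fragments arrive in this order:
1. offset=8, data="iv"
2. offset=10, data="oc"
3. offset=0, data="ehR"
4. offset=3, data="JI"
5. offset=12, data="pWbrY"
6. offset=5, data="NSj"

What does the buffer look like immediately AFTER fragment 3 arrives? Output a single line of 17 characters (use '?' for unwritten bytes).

Fragment 1: offset=8 data="iv" -> buffer=????????iv???????
Fragment 2: offset=10 data="oc" -> buffer=????????ivoc?????
Fragment 3: offset=0 data="ehR" -> buffer=ehR?????ivoc?????

Answer: ehR?????ivoc?????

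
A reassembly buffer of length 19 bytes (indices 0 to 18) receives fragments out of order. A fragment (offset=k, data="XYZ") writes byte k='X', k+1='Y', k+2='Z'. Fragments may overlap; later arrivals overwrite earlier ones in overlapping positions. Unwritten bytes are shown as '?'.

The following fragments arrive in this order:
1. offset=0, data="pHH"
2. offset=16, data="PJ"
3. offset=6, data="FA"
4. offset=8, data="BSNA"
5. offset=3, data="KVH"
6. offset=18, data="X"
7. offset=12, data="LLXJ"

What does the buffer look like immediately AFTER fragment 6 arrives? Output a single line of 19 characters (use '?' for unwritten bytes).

Fragment 1: offset=0 data="pHH" -> buffer=pHH????????????????
Fragment 2: offset=16 data="PJ" -> buffer=pHH?????????????PJ?
Fragment 3: offset=6 data="FA" -> buffer=pHH???FA????????PJ?
Fragment 4: offset=8 data="BSNA" -> buffer=pHH???FABSNA????PJ?
Fragment 5: offset=3 data="KVH" -> buffer=pHHKVHFABSNA????PJ?
Fragment 6: offset=18 data="X" -> buffer=pHHKVHFABSNA????PJX

Answer: pHHKVHFABSNA????PJX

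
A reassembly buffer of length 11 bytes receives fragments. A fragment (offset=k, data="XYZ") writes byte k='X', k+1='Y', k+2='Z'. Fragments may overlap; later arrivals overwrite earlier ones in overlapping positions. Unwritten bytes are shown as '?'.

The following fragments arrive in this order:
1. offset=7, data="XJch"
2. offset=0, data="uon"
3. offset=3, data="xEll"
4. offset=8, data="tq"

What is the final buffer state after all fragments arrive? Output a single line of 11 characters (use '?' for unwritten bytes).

Fragment 1: offset=7 data="XJch" -> buffer=???????XJch
Fragment 2: offset=0 data="uon" -> buffer=uon????XJch
Fragment 3: offset=3 data="xEll" -> buffer=uonxEllXJch
Fragment 4: offset=8 data="tq" -> buffer=uonxEllXtqh

Answer: uonxEllXtqh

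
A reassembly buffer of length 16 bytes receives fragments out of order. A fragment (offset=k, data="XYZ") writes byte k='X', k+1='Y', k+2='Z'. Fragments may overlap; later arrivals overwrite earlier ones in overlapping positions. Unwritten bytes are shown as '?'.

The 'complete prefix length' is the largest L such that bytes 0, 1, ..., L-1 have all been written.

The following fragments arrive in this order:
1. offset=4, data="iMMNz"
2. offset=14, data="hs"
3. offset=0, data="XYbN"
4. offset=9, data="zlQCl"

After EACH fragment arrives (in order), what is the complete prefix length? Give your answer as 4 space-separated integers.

Fragment 1: offset=4 data="iMMNz" -> buffer=????iMMNz??????? -> prefix_len=0
Fragment 2: offset=14 data="hs" -> buffer=????iMMNz?????hs -> prefix_len=0
Fragment 3: offset=0 data="XYbN" -> buffer=XYbNiMMNz?????hs -> prefix_len=9
Fragment 4: offset=9 data="zlQCl" -> buffer=XYbNiMMNzzlQClhs -> prefix_len=16

Answer: 0 0 9 16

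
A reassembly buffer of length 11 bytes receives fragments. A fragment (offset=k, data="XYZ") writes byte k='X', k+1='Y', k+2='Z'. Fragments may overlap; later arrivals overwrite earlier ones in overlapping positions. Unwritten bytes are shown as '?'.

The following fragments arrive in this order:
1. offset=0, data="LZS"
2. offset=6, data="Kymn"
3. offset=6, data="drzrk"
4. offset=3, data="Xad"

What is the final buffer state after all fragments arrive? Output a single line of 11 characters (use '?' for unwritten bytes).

Answer: LZSXaddrzrk

Derivation:
Fragment 1: offset=0 data="LZS" -> buffer=LZS????????
Fragment 2: offset=6 data="Kymn" -> buffer=LZS???Kymn?
Fragment 3: offset=6 data="drzrk" -> buffer=LZS???drzrk
Fragment 4: offset=3 data="Xad" -> buffer=LZSXaddrzrk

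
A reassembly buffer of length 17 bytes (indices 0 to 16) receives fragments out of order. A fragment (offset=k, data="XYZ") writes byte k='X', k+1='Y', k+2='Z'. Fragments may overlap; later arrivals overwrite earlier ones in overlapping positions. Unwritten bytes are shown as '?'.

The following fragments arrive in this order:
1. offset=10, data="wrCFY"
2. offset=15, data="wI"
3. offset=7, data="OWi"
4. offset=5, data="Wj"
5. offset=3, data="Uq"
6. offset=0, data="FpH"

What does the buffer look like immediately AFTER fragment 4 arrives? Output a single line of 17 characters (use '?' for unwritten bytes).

Fragment 1: offset=10 data="wrCFY" -> buffer=??????????wrCFY??
Fragment 2: offset=15 data="wI" -> buffer=??????????wrCFYwI
Fragment 3: offset=7 data="OWi" -> buffer=???????OWiwrCFYwI
Fragment 4: offset=5 data="Wj" -> buffer=?????WjOWiwrCFYwI

Answer: ?????WjOWiwrCFYwI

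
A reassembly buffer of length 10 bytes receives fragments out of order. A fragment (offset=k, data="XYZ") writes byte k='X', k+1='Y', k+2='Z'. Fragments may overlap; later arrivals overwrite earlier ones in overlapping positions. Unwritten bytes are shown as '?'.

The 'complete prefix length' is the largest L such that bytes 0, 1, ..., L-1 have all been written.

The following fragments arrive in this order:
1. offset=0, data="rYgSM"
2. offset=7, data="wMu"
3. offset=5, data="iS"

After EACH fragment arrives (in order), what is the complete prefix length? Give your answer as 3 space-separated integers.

Answer: 5 5 10

Derivation:
Fragment 1: offset=0 data="rYgSM" -> buffer=rYgSM????? -> prefix_len=5
Fragment 2: offset=7 data="wMu" -> buffer=rYgSM??wMu -> prefix_len=5
Fragment 3: offset=5 data="iS" -> buffer=rYgSMiSwMu -> prefix_len=10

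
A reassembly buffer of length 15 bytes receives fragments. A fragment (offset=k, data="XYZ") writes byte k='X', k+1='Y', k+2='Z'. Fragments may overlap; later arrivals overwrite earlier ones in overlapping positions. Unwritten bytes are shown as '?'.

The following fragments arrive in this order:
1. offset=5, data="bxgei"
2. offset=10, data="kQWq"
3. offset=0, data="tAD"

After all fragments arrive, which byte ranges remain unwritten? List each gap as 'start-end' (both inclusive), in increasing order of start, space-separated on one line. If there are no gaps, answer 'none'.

Fragment 1: offset=5 len=5
Fragment 2: offset=10 len=4
Fragment 3: offset=0 len=3
Gaps: 3-4 14-14

Answer: 3-4 14-14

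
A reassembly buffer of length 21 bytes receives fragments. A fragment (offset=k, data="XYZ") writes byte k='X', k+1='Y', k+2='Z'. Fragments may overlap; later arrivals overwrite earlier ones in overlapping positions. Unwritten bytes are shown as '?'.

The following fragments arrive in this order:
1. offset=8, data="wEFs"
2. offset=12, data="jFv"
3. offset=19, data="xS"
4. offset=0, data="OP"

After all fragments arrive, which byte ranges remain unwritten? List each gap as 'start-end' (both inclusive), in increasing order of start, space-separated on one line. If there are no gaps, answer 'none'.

Answer: 2-7 15-18

Derivation:
Fragment 1: offset=8 len=4
Fragment 2: offset=12 len=3
Fragment 3: offset=19 len=2
Fragment 4: offset=0 len=2
Gaps: 2-7 15-18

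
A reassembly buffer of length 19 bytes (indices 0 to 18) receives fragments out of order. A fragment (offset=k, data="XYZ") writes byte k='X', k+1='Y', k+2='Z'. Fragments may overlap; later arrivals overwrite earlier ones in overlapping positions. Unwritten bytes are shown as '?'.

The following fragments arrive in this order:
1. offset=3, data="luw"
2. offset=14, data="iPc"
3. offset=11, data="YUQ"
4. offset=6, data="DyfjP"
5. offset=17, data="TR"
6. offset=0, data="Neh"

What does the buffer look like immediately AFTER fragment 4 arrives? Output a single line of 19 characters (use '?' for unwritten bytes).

Answer: ???luwDyfjPYUQiPc??

Derivation:
Fragment 1: offset=3 data="luw" -> buffer=???luw?????????????
Fragment 2: offset=14 data="iPc" -> buffer=???luw????????iPc??
Fragment 3: offset=11 data="YUQ" -> buffer=???luw?????YUQiPc??
Fragment 4: offset=6 data="DyfjP" -> buffer=???luwDyfjPYUQiPc??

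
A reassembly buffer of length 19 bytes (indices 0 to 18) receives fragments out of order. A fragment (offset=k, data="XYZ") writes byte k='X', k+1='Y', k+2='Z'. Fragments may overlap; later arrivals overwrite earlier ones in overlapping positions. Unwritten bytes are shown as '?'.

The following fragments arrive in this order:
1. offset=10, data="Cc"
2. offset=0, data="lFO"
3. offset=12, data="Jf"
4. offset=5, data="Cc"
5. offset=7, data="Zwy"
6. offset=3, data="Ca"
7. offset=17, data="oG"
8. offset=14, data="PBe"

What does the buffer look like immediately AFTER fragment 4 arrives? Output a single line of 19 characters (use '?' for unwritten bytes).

Fragment 1: offset=10 data="Cc" -> buffer=??????????Cc???????
Fragment 2: offset=0 data="lFO" -> buffer=lFO???????Cc???????
Fragment 3: offset=12 data="Jf" -> buffer=lFO???????CcJf?????
Fragment 4: offset=5 data="Cc" -> buffer=lFO??Cc???CcJf?????

Answer: lFO??Cc???CcJf?????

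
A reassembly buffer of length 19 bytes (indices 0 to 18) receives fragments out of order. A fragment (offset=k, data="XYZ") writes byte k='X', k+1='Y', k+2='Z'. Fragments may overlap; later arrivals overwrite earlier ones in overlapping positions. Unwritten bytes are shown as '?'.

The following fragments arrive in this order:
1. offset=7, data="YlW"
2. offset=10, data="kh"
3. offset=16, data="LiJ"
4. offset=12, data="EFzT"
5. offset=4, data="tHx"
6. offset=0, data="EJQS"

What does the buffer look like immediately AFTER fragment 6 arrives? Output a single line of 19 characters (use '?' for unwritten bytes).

Fragment 1: offset=7 data="YlW" -> buffer=???????YlW?????????
Fragment 2: offset=10 data="kh" -> buffer=???????YlWkh???????
Fragment 3: offset=16 data="LiJ" -> buffer=???????YlWkh????LiJ
Fragment 4: offset=12 data="EFzT" -> buffer=???????YlWkhEFzTLiJ
Fragment 5: offset=4 data="tHx" -> buffer=????tHxYlWkhEFzTLiJ
Fragment 6: offset=0 data="EJQS" -> buffer=EJQStHxYlWkhEFzTLiJ

Answer: EJQStHxYlWkhEFzTLiJ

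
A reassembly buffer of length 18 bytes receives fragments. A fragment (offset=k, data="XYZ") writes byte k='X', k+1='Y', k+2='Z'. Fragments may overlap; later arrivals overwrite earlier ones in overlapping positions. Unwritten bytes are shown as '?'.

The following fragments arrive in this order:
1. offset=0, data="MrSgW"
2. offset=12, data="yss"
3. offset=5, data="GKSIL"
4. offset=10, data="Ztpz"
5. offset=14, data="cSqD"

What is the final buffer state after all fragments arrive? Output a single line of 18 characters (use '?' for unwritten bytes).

Answer: MrSgWGKSILZtpzcSqD

Derivation:
Fragment 1: offset=0 data="MrSgW" -> buffer=MrSgW?????????????
Fragment 2: offset=12 data="yss" -> buffer=MrSgW???????yss???
Fragment 3: offset=5 data="GKSIL" -> buffer=MrSgWGKSIL??yss???
Fragment 4: offset=10 data="Ztpz" -> buffer=MrSgWGKSILZtpzs???
Fragment 5: offset=14 data="cSqD" -> buffer=MrSgWGKSILZtpzcSqD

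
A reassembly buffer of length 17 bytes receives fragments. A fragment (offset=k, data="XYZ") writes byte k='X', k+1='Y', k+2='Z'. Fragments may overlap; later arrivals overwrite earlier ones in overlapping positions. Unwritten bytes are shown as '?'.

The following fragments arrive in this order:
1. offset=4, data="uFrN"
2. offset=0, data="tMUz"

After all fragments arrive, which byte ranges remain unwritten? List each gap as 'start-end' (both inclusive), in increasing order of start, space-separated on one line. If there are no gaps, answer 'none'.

Answer: 8-16

Derivation:
Fragment 1: offset=4 len=4
Fragment 2: offset=0 len=4
Gaps: 8-16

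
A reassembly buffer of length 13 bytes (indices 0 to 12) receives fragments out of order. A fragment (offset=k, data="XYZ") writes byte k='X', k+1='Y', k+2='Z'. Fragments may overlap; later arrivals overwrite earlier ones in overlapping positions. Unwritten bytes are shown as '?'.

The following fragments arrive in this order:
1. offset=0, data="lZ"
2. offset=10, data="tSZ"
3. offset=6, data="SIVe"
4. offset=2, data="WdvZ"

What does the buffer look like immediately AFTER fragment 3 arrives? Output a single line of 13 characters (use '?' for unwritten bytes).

Fragment 1: offset=0 data="lZ" -> buffer=lZ???????????
Fragment 2: offset=10 data="tSZ" -> buffer=lZ????????tSZ
Fragment 3: offset=6 data="SIVe" -> buffer=lZ????SIVetSZ

Answer: lZ????SIVetSZ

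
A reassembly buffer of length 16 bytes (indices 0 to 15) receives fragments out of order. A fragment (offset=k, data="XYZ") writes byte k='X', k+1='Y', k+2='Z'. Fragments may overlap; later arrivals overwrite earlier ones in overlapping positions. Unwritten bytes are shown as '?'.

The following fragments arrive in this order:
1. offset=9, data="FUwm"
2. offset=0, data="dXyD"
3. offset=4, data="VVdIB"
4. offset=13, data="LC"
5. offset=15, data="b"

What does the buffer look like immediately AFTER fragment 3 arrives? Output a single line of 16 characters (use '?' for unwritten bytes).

Answer: dXyDVVdIBFUwm???

Derivation:
Fragment 1: offset=9 data="FUwm" -> buffer=?????????FUwm???
Fragment 2: offset=0 data="dXyD" -> buffer=dXyD?????FUwm???
Fragment 3: offset=4 data="VVdIB" -> buffer=dXyDVVdIBFUwm???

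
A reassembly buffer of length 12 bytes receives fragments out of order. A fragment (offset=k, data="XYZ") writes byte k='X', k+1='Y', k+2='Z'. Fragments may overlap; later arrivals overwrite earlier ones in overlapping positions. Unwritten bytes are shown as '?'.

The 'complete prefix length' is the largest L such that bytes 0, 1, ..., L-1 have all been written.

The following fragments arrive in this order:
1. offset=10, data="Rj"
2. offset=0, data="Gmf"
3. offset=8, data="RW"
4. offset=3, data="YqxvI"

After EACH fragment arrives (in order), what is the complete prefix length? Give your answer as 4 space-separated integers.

Fragment 1: offset=10 data="Rj" -> buffer=??????????Rj -> prefix_len=0
Fragment 2: offset=0 data="Gmf" -> buffer=Gmf???????Rj -> prefix_len=3
Fragment 3: offset=8 data="RW" -> buffer=Gmf?????RWRj -> prefix_len=3
Fragment 4: offset=3 data="YqxvI" -> buffer=GmfYqxvIRWRj -> prefix_len=12

Answer: 0 3 3 12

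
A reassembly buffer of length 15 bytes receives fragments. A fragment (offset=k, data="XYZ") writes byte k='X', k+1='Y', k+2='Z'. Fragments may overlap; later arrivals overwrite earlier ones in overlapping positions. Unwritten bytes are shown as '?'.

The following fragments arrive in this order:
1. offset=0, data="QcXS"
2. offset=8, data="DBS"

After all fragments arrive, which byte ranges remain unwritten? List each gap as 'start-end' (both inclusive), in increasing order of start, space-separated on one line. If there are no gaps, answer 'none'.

Fragment 1: offset=0 len=4
Fragment 2: offset=8 len=3
Gaps: 4-7 11-14

Answer: 4-7 11-14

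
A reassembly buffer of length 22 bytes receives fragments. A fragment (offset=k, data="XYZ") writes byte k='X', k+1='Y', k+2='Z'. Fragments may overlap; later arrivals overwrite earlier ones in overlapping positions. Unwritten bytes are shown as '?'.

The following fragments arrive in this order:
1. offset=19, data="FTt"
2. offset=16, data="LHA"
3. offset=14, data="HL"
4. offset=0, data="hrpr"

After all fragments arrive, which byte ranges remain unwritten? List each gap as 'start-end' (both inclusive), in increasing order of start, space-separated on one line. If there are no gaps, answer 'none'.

Fragment 1: offset=19 len=3
Fragment 2: offset=16 len=3
Fragment 3: offset=14 len=2
Fragment 4: offset=0 len=4
Gaps: 4-13

Answer: 4-13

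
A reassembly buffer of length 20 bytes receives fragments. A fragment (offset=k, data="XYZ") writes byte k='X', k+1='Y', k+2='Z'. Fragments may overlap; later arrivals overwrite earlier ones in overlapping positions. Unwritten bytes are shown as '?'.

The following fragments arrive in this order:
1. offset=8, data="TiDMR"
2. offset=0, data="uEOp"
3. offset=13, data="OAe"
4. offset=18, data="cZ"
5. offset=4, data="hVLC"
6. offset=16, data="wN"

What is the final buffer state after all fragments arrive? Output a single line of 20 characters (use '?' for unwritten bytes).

Answer: uEOphVLCTiDMROAewNcZ

Derivation:
Fragment 1: offset=8 data="TiDMR" -> buffer=????????TiDMR???????
Fragment 2: offset=0 data="uEOp" -> buffer=uEOp????TiDMR???????
Fragment 3: offset=13 data="OAe" -> buffer=uEOp????TiDMROAe????
Fragment 4: offset=18 data="cZ" -> buffer=uEOp????TiDMROAe??cZ
Fragment 5: offset=4 data="hVLC" -> buffer=uEOphVLCTiDMROAe??cZ
Fragment 6: offset=16 data="wN" -> buffer=uEOphVLCTiDMROAewNcZ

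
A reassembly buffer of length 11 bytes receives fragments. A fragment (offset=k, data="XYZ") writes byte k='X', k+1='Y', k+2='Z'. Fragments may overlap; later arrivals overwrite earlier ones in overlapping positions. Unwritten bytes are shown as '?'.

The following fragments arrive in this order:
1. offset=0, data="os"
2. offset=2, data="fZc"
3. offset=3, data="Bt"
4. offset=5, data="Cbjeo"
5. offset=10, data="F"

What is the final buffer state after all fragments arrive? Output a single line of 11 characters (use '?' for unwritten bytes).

Answer: osfBtCbjeoF

Derivation:
Fragment 1: offset=0 data="os" -> buffer=os?????????
Fragment 2: offset=2 data="fZc" -> buffer=osfZc??????
Fragment 3: offset=3 data="Bt" -> buffer=osfBt??????
Fragment 4: offset=5 data="Cbjeo" -> buffer=osfBtCbjeo?
Fragment 5: offset=10 data="F" -> buffer=osfBtCbjeoF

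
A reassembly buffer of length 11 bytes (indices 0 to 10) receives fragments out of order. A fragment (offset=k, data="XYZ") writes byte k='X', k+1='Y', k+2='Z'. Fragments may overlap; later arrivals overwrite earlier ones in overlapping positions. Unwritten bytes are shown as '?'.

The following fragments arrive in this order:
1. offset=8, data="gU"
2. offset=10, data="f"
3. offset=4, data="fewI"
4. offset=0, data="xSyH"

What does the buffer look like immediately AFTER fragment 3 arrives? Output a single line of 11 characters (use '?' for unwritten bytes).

Fragment 1: offset=8 data="gU" -> buffer=????????gU?
Fragment 2: offset=10 data="f" -> buffer=????????gUf
Fragment 3: offset=4 data="fewI" -> buffer=????fewIgUf

Answer: ????fewIgUf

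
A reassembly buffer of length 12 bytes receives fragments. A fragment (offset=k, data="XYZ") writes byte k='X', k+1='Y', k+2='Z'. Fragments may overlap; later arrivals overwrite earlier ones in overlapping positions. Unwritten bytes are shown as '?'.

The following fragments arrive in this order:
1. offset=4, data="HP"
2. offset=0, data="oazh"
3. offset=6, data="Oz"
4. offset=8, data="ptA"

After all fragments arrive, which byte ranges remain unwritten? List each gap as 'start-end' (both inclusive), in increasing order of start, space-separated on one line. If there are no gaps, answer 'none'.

Answer: 11-11

Derivation:
Fragment 1: offset=4 len=2
Fragment 2: offset=0 len=4
Fragment 3: offset=6 len=2
Fragment 4: offset=8 len=3
Gaps: 11-11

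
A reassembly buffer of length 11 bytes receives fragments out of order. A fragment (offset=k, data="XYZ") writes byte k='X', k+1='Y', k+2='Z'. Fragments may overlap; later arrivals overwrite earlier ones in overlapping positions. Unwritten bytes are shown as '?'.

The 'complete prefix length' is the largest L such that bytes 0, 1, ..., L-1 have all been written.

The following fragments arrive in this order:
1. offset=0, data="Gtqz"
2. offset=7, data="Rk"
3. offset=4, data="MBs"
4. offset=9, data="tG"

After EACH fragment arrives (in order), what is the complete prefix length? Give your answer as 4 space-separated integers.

Fragment 1: offset=0 data="Gtqz" -> buffer=Gtqz??????? -> prefix_len=4
Fragment 2: offset=7 data="Rk" -> buffer=Gtqz???Rk?? -> prefix_len=4
Fragment 3: offset=4 data="MBs" -> buffer=GtqzMBsRk?? -> prefix_len=9
Fragment 4: offset=9 data="tG" -> buffer=GtqzMBsRktG -> prefix_len=11

Answer: 4 4 9 11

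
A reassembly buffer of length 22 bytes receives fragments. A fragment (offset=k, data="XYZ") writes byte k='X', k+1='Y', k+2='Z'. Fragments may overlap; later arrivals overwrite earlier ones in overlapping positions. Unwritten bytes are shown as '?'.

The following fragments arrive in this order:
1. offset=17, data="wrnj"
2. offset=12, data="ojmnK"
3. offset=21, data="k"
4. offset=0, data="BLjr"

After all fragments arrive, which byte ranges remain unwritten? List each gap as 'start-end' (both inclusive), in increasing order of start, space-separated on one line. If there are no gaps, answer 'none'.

Fragment 1: offset=17 len=4
Fragment 2: offset=12 len=5
Fragment 3: offset=21 len=1
Fragment 4: offset=0 len=4
Gaps: 4-11

Answer: 4-11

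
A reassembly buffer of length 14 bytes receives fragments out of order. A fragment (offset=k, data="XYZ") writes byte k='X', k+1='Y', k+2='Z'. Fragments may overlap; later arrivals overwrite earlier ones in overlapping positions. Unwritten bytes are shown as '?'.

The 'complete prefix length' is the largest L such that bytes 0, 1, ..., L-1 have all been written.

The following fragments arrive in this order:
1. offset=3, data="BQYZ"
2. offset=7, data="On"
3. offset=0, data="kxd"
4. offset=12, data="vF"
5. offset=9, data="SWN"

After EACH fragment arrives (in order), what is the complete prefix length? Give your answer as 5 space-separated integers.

Answer: 0 0 9 9 14

Derivation:
Fragment 1: offset=3 data="BQYZ" -> buffer=???BQYZ??????? -> prefix_len=0
Fragment 2: offset=7 data="On" -> buffer=???BQYZOn????? -> prefix_len=0
Fragment 3: offset=0 data="kxd" -> buffer=kxdBQYZOn????? -> prefix_len=9
Fragment 4: offset=12 data="vF" -> buffer=kxdBQYZOn???vF -> prefix_len=9
Fragment 5: offset=9 data="SWN" -> buffer=kxdBQYZOnSWNvF -> prefix_len=14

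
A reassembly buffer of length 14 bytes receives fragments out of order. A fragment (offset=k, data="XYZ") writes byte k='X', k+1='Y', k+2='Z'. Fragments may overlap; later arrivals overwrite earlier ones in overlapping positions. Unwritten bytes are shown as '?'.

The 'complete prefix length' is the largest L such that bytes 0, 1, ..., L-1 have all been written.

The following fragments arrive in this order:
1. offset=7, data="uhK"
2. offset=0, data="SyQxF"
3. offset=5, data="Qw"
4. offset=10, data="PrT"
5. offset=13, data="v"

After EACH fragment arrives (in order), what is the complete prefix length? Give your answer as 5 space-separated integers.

Fragment 1: offset=7 data="uhK" -> buffer=???????uhK???? -> prefix_len=0
Fragment 2: offset=0 data="SyQxF" -> buffer=SyQxF??uhK???? -> prefix_len=5
Fragment 3: offset=5 data="Qw" -> buffer=SyQxFQwuhK???? -> prefix_len=10
Fragment 4: offset=10 data="PrT" -> buffer=SyQxFQwuhKPrT? -> prefix_len=13
Fragment 5: offset=13 data="v" -> buffer=SyQxFQwuhKPrTv -> prefix_len=14

Answer: 0 5 10 13 14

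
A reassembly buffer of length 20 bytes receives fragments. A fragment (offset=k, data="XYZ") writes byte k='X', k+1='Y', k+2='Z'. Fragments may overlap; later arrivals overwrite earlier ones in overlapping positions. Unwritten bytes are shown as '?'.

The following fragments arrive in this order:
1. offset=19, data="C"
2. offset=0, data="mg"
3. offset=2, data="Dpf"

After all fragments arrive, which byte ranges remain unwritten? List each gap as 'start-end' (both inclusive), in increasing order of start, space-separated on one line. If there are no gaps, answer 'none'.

Answer: 5-18

Derivation:
Fragment 1: offset=19 len=1
Fragment 2: offset=0 len=2
Fragment 3: offset=2 len=3
Gaps: 5-18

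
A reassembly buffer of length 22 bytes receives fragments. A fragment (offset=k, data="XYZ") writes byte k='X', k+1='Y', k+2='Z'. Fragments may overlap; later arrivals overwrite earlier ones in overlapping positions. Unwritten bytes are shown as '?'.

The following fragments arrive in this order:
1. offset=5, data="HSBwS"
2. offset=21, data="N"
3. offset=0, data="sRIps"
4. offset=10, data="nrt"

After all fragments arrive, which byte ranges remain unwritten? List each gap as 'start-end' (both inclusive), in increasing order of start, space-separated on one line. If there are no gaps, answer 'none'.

Answer: 13-20

Derivation:
Fragment 1: offset=5 len=5
Fragment 2: offset=21 len=1
Fragment 3: offset=0 len=5
Fragment 4: offset=10 len=3
Gaps: 13-20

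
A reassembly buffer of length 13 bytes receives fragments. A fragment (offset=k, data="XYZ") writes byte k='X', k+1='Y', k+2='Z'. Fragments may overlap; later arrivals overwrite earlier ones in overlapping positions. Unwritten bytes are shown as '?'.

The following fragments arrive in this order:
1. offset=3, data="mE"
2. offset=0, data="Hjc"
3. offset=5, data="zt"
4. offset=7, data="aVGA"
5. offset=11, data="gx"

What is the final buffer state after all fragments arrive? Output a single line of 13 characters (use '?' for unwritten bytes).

Fragment 1: offset=3 data="mE" -> buffer=???mE????????
Fragment 2: offset=0 data="Hjc" -> buffer=HjcmE????????
Fragment 3: offset=5 data="zt" -> buffer=HjcmEzt??????
Fragment 4: offset=7 data="aVGA" -> buffer=HjcmEztaVGA??
Fragment 5: offset=11 data="gx" -> buffer=HjcmEztaVGAgx

Answer: HjcmEztaVGAgx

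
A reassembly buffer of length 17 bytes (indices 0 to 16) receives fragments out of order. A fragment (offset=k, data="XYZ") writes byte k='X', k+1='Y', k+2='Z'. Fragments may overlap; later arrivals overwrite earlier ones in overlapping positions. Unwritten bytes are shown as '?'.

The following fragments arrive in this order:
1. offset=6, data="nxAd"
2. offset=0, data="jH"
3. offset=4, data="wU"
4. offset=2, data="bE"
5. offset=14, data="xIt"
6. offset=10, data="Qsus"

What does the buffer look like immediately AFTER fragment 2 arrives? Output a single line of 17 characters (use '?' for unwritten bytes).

Answer: jH????nxAd???????

Derivation:
Fragment 1: offset=6 data="nxAd" -> buffer=??????nxAd???????
Fragment 2: offset=0 data="jH" -> buffer=jH????nxAd???????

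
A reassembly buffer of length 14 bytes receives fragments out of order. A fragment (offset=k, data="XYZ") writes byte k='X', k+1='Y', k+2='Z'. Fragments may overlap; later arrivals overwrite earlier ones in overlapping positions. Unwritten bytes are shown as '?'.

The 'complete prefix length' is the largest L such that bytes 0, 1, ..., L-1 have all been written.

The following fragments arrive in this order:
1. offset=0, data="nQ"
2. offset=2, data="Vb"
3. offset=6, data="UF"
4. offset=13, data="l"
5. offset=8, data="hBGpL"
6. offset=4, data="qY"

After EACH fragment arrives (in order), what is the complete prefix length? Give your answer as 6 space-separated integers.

Answer: 2 4 4 4 4 14

Derivation:
Fragment 1: offset=0 data="nQ" -> buffer=nQ???????????? -> prefix_len=2
Fragment 2: offset=2 data="Vb" -> buffer=nQVb?????????? -> prefix_len=4
Fragment 3: offset=6 data="UF" -> buffer=nQVb??UF?????? -> prefix_len=4
Fragment 4: offset=13 data="l" -> buffer=nQVb??UF?????l -> prefix_len=4
Fragment 5: offset=8 data="hBGpL" -> buffer=nQVb??UFhBGpLl -> prefix_len=4
Fragment 6: offset=4 data="qY" -> buffer=nQVbqYUFhBGpLl -> prefix_len=14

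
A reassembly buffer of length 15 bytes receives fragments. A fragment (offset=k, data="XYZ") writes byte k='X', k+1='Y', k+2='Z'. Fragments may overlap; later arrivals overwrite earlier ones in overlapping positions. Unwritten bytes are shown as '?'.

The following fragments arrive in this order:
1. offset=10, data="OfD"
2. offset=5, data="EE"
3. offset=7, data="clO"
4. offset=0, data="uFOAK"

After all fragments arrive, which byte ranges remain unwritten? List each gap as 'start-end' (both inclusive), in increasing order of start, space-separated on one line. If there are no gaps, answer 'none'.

Answer: 13-14

Derivation:
Fragment 1: offset=10 len=3
Fragment 2: offset=5 len=2
Fragment 3: offset=7 len=3
Fragment 4: offset=0 len=5
Gaps: 13-14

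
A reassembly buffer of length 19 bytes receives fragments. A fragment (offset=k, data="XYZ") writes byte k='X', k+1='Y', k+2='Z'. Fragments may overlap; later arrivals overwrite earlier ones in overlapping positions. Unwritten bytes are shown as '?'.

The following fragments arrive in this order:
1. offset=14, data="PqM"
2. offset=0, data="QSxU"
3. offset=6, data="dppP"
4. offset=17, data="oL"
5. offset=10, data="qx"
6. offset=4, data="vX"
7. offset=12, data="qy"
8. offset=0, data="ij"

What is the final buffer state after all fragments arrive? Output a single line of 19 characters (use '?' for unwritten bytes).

Fragment 1: offset=14 data="PqM" -> buffer=??????????????PqM??
Fragment 2: offset=0 data="QSxU" -> buffer=QSxU??????????PqM??
Fragment 3: offset=6 data="dppP" -> buffer=QSxU??dppP????PqM??
Fragment 4: offset=17 data="oL" -> buffer=QSxU??dppP????PqMoL
Fragment 5: offset=10 data="qx" -> buffer=QSxU??dppPqx??PqMoL
Fragment 6: offset=4 data="vX" -> buffer=QSxUvXdppPqx??PqMoL
Fragment 7: offset=12 data="qy" -> buffer=QSxUvXdppPqxqyPqMoL
Fragment 8: offset=0 data="ij" -> buffer=ijxUvXdppPqxqyPqMoL

Answer: ijxUvXdppPqxqyPqMoL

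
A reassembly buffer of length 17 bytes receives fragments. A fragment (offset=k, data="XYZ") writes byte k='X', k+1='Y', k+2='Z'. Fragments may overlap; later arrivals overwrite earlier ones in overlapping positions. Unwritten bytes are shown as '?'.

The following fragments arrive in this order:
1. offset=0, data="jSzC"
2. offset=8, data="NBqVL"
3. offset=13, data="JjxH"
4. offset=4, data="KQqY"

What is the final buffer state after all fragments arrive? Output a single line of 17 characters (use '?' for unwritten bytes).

Fragment 1: offset=0 data="jSzC" -> buffer=jSzC?????????????
Fragment 2: offset=8 data="NBqVL" -> buffer=jSzC????NBqVL????
Fragment 3: offset=13 data="JjxH" -> buffer=jSzC????NBqVLJjxH
Fragment 4: offset=4 data="KQqY" -> buffer=jSzCKQqYNBqVLJjxH

Answer: jSzCKQqYNBqVLJjxH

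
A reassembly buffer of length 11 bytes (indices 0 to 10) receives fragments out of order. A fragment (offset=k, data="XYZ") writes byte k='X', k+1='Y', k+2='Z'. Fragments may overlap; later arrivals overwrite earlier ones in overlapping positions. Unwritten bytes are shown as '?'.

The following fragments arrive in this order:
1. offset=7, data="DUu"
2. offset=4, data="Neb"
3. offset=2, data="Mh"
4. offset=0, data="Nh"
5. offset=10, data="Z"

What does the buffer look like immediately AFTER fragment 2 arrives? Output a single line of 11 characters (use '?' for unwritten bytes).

Answer: ????NebDUu?

Derivation:
Fragment 1: offset=7 data="DUu" -> buffer=???????DUu?
Fragment 2: offset=4 data="Neb" -> buffer=????NebDUu?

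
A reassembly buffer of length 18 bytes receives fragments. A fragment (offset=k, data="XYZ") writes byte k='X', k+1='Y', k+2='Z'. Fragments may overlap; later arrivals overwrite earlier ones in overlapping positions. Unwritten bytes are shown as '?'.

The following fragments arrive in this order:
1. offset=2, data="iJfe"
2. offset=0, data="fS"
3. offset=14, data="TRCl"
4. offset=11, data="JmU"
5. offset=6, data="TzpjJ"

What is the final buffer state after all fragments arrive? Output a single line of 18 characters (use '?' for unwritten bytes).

Answer: fSiJfeTzpjJJmUTRCl

Derivation:
Fragment 1: offset=2 data="iJfe" -> buffer=??iJfe????????????
Fragment 2: offset=0 data="fS" -> buffer=fSiJfe????????????
Fragment 3: offset=14 data="TRCl" -> buffer=fSiJfe????????TRCl
Fragment 4: offset=11 data="JmU" -> buffer=fSiJfe?????JmUTRCl
Fragment 5: offset=6 data="TzpjJ" -> buffer=fSiJfeTzpjJJmUTRCl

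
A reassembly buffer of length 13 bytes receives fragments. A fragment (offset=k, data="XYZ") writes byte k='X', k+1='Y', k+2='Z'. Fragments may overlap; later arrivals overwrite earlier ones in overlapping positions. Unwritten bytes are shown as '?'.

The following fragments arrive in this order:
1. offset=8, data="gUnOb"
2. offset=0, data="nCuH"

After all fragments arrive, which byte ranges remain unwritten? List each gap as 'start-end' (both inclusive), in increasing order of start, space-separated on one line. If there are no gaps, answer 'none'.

Answer: 4-7

Derivation:
Fragment 1: offset=8 len=5
Fragment 2: offset=0 len=4
Gaps: 4-7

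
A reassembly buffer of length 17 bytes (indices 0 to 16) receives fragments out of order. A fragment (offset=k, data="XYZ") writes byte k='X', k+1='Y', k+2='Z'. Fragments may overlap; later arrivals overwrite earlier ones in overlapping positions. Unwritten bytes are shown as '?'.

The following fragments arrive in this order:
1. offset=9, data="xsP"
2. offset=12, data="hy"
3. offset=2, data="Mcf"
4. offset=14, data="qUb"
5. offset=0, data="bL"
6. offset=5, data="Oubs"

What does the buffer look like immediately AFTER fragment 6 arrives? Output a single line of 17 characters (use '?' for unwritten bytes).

Answer: bLMcfOubsxsPhyqUb

Derivation:
Fragment 1: offset=9 data="xsP" -> buffer=?????????xsP?????
Fragment 2: offset=12 data="hy" -> buffer=?????????xsPhy???
Fragment 3: offset=2 data="Mcf" -> buffer=??Mcf????xsPhy???
Fragment 4: offset=14 data="qUb" -> buffer=??Mcf????xsPhyqUb
Fragment 5: offset=0 data="bL" -> buffer=bLMcf????xsPhyqUb
Fragment 6: offset=5 data="Oubs" -> buffer=bLMcfOubsxsPhyqUb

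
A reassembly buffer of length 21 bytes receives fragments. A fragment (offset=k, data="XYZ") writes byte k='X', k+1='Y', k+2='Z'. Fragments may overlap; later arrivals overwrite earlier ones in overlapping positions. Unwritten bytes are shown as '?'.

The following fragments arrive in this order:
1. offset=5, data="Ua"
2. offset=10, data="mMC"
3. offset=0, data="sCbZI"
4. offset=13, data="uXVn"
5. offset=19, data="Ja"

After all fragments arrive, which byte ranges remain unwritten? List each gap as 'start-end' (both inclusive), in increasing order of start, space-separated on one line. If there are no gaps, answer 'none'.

Fragment 1: offset=5 len=2
Fragment 2: offset=10 len=3
Fragment 3: offset=0 len=5
Fragment 4: offset=13 len=4
Fragment 5: offset=19 len=2
Gaps: 7-9 17-18

Answer: 7-9 17-18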